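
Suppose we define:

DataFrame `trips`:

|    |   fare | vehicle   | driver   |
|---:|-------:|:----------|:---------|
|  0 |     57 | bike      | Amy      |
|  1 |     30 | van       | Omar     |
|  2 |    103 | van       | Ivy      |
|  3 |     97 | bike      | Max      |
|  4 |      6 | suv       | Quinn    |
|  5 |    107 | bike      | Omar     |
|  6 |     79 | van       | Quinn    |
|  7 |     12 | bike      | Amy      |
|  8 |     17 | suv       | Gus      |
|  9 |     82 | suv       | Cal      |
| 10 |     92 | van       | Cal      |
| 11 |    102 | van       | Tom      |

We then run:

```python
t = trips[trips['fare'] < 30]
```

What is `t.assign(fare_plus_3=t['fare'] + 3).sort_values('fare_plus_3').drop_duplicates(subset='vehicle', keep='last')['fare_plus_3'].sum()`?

filter rows where fare < 30:
   fare vehicle driver
4     6     suv  Quinn
7    12    bike    Amy
8    17     suv    Gus
add column fare_plus_3 = t['fare'] + 3:
   fare vehicle driver  fare_plus_3
4     6     suv  Quinn            9
7    12    bike    Amy           15
8    17     suv    Gus           20
sort by fare_plus_3:
   fare vehicle driver  fare_plus_3
4     6     suv  Quinn            9
7    12    bike    Amy           15
8    17     suv    Gus           20
drop duplicate vehicle (keep=last):
   fare vehicle driver  fare_plus_3
7    12    bike    Amy           15
8    17     suv    Gus           20
Finally, sum of column 'fare_plus_3' = 35.

35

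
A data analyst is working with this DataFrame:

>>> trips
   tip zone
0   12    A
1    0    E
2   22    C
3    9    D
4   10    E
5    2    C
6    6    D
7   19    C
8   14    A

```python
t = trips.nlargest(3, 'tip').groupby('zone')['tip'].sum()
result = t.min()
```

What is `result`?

14

take 3 rows with largest tip:
   tip zone
2   22    C
7   19    C
8   14    A
group by zone, sum of tip:
zone
A    14
C    41
Name: tip, dtype: int64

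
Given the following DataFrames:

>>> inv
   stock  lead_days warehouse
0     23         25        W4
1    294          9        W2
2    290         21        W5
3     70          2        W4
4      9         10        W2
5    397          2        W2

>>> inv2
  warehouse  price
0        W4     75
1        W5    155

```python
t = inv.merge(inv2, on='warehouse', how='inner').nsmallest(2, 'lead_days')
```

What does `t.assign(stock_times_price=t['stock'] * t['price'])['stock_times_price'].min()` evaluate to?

5250

merge on 'warehouse' (how='inner') → 3 rows:
   stock  lead_days warehouse  price
0     23         25        W4     75
1    290         21        W5    155
2     70          2        W4     75
take 2 rows with smallest lead_days:
   stock  lead_days warehouse  price
2     70          2        W4     75
1    290         21        W5    155
add column stock_times_price = t['stock'] * t['price']:
   stock  lead_days warehouse  price  stock_times_price
2     70          2        W4     75               5250
1    290         21        W5    155              44950
Taking the min of column 'stock_times_price' gives 5250.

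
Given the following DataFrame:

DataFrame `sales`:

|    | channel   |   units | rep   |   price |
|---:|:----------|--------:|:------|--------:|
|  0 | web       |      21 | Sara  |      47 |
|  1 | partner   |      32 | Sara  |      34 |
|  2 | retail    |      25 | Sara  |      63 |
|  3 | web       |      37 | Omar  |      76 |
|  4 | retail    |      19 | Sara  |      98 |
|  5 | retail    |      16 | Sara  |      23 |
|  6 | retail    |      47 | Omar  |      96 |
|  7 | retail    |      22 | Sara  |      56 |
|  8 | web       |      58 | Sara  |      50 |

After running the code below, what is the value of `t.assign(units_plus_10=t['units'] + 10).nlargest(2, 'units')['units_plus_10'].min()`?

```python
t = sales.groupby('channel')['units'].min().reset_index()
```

group by channel, min of units:
channel
partner    32
retail     16
web        21
Name: units, dtype: int64
reset_index():
   channel  units
0  partner     32
1   retail     16
2      web     21
add column units_plus_10 = t['units'] + 10:
   channel  units  units_plus_10
0  partner     32             42
1   retail     16             26
2      web     21             31
take 2 rows with largest units:
   channel  units  units_plus_10
0  partner     32             42
2      web     21             31
The min of column 'units_plus_10' is 31.

31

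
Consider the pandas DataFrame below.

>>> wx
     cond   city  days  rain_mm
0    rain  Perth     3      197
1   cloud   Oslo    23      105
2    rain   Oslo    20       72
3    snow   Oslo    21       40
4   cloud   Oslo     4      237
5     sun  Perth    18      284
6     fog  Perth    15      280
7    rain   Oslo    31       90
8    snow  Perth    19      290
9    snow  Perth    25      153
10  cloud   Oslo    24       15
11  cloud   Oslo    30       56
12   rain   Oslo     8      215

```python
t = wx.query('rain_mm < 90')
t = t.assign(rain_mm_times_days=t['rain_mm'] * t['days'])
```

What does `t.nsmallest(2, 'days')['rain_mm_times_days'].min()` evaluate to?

filter rows where rain_mm < 90:
     cond  city  days  rain_mm
2    rain  Oslo    20       72
3    snow  Oslo    21       40
10  cloud  Oslo    24       15
11  cloud  Oslo    30       56
add column rain_mm_times_days = t['rain_mm'] * t['days']:
     cond  city  days  rain_mm  rain_mm_times_days
2    rain  Oslo    20       72                1440
3    snow  Oslo    21       40                 840
10  cloud  Oslo    24       15                 360
11  cloud  Oslo    30       56                1680
take 2 rows with smallest days:
   cond  city  days  rain_mm  rain_mm_times_days
2  rain  Oslo    20       72                1440
3  snow  Oslo    21       40                 840
Reading off the min of column 'rain_mm_times_days', we get 840.

840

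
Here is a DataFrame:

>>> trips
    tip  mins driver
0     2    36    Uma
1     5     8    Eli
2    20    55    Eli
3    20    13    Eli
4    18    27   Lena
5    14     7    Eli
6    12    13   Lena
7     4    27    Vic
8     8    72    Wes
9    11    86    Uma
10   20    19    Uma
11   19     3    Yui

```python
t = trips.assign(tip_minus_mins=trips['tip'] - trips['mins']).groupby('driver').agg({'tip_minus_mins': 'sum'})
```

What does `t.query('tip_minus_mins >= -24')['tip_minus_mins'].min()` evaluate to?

add column tip_minus_mins = trips['tip'] - trips['mins']:
    tip  mins driver  tip_minus_mins
0     2    36    Uma             -34
1     5     8    Eli              -3
2    20    55    Eli             -35
3    20    13    Eli               7
4    18    27   Lena              -9
5    14     7    Eli               7
6    12    13   Lena              -1
7     4    27    Vic             -23
8     8    72    Wes             -64
9    11    86    Uma             -75
10   20    19    Uma               1
11   19     3    Yui              16
group by driver, sum of tip_minus_mins:
        tip_minus_mins
driver                
Eli                -24
Lena               -10
Uma               -108
Vic                -23
Wes                -64
Yui                 16
filter rows where tip_minus_mins >= -24:
        tip_minus_mins
driver                
Eli                -24
Lena               -10
Vic                -23
Yui                 16
Hence -24.

-24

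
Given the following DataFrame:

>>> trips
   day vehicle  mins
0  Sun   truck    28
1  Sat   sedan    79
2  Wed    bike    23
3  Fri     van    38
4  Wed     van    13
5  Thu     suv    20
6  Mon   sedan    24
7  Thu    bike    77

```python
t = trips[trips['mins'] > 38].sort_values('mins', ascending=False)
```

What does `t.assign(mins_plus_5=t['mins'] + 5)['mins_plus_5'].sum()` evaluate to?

166

filter rows where mins > 38:
   day vehicle  mins
1  Sat   sedan    79
7  Thu    bike    77
sort by mins descending:
   day vehicle  mins
1  Sat   sedan    79
7  Thu    bike    77
add column mins_plus_5 = t['mins'] + 5:
   day vehicle  mins  mins_plus_5
1  Sat   sedan    79           84
7  Thu    bike    77           82
sum of column 'mins_plus_5' → 166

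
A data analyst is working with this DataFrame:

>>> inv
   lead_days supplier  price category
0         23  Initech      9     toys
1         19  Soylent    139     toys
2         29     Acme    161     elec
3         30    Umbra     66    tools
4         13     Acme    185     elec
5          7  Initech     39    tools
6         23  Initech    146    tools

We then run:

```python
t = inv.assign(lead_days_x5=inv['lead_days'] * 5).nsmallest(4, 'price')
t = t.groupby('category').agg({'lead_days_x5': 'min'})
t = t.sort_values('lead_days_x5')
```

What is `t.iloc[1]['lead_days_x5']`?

add column lead_days_x5 = inv['lead_days'] * 5:
   lead_days supplier  price category  lead_days_x5
0         23  Initech      9     toys           115
1         19  Soylent    139     toys            95
2         29     Acme    161     elec           145
3         30    Umbra     66    tools           150
4         13     Acme    185     elec            65
5          7  Initech     39    tools            35
6         23  Initech    146    tools           115
take 4 rows with smallest price:
   lead_days supplier  price category  lead_days_x5
0         23  Initech      9     toys           115
5          7  Initech     39    tools            35
3         30    Umbra     66    tools           150
1         19  Soylent    139     toys            95
group by category, min of lead_days_x5:
          lead_days_x5
category              
tools               35
toys                95
sort by lead_days_x5:
          lead_days_x5
category              
tools               35
toys                95
Finally, value at position 1, column 'lead_days_x5' = 95.

95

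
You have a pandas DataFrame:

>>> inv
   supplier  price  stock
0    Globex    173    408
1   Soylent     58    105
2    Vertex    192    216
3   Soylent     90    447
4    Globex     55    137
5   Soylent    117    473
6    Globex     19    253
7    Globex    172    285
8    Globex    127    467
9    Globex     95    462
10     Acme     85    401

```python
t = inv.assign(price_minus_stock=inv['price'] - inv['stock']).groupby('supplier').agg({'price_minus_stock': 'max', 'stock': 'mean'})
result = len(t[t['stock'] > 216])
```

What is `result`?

3

add column price_minus_stock = inv['price'] - inv['stock']:
   supplier  price  stock  price_minus_stock
0    Globex    173    408               -235
1   Soylent     58    105                -47
2    Vertex    192    216                -24
3   Soylent     90    447               -357
4    Globex     55    137                -82
5   Soylent    117    473               -356
6    Globex     19    253               -234
7    Globex    172    285               -113
8    Globex    127    467               -340
9    Globex     95    462               -367
10     Acme     85    401               -316
group by supplier: max(price_minus_stock), mean(stock):
          price_minus_stock       stock
supplier                               
Acme                   -316  401.000000
Globex                  -82  335.333333
Soylent                 -47  341.666667
Vertex                  -24  216.000000
filter rows where stock > 216:
          price_minus_stock       stock
supplier                               
Acme                   -316  401.000000
Globex                  -82  335.333333
Soylent                 -47  341.666667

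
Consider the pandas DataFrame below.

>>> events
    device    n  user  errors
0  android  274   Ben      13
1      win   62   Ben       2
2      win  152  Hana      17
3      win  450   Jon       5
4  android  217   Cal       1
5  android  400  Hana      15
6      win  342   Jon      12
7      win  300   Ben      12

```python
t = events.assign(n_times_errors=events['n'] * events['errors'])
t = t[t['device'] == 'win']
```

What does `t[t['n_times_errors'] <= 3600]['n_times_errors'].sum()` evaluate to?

add column n_times_errors = events['n'] * events['errors']:
    device    n  user  errors  n_times_errors
0  android  274   Ben      13            3562
1      win   62   Ben       2             124
2      win  152  Hana      17            2584
3      win  450   Jon       5            2250
4  android  217   Cal       1             217
5  android  400  Hana      15            6000
6      win  342   Jon      12            4104
7      win  300   Ben      12            3600
filter rows where device == 'win':
  device    n  user  errors  n_times_errors
1    win   62   Ben       2             124
2    win  152  Hana      17            2584
3    win  450   Jon       5            2250
6    win  342   Jon      12            4104
7    win  300   Ben      12            3600
filter rows where n_times_errors <= 3600:
  device    n  user  errors  n_times_errors
1    win   62   Ben       2             124
2    win  152  Hana      17            2584
3    win  450   Jon       5            2250
7    win  300   Ben      12            3600
Hence 8558.

8558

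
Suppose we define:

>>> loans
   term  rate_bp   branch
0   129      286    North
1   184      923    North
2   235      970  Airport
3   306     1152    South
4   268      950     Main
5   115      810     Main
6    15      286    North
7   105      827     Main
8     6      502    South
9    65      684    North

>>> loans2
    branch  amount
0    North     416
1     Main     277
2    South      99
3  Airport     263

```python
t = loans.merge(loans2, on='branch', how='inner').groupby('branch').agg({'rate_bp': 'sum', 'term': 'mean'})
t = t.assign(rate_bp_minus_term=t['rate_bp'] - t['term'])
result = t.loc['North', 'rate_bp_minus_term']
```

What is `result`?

2080.75

merge on 'branch' (how='inner') → 10 rows:
   term  rate_bp   branch  amount
0   129      286    North     416
1   184      923    North     416
2   235      970  Airport     263
3   306     1152    South      99
4   268      950     Main     277
5   115      810     Main     277
6    15      286    North     416
7   105      827     Main     277
8     6      502    South      99
9    65      684    North     416
group by branch: sum(rate_bp), mean(term):
         rate_bp        term
branch                      
Airport      970  235.000000
Main        2587  162.666667
North       2179   98.250000
South       1654  156.000000
add column rate_bp_minus_term = t['rate_bp'] - t['term']:
         rate_bp        term  rate_bp_minus_term
branch                                          
Airport      970  235.000000          735.000000
Main        2587  162.666667         2424.333333
North       2179   98.250000         2080.750000
South       1654  156.000000         1498.000000
Taking the value at row 'North', column 'rate_bp_minus_term' gives 2080.75.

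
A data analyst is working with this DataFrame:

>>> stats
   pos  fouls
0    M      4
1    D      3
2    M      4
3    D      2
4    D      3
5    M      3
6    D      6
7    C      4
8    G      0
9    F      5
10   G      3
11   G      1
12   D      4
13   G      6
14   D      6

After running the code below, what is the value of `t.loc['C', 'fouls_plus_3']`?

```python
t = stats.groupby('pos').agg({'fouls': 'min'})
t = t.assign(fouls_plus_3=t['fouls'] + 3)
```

group by pos, min of fouls:
     fouls
pos       
C        4
D        2
F        5
G        0
M        3
add column fouls_plus_3 = t['fouls'] + 3:
     fouls  fouls_plus_3
pos                     
C        4             7
D        2             5
F        5             8
G        0             3
M        3             6
Reading off the value at row 'C', column 'fouls_plus_3', we get 7.

7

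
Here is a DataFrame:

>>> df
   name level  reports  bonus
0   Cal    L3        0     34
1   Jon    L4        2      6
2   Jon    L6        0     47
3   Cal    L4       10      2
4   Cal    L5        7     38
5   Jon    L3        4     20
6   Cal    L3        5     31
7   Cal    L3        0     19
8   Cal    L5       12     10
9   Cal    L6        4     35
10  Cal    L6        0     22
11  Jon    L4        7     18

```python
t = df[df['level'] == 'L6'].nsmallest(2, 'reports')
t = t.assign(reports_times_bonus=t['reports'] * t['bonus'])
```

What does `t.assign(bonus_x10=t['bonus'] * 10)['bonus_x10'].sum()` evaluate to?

filter rows where level == 'L6':
   name level  reports  bonus
2   Jon    L6        0     47
9   Cal    L6        4     35
10  Cal    L6        0     22
take 2 rows with smallest reports:
   name level  reports  bonus
2   Jon    L6        0     47
10  Cal    L6        0     22
add column reports_times_bonus = t['reports'] * t['bonus']:
   name level  reports  bonus  reports_times_bonus
2   Jon    L6        0     47                    0
10  Cal    L6        0     22                    0
add column bonus_x10 = t['bonus'] * 10:
   name level  reports  bonus  reports_times_bonus  bonus_x10
2   Jon    L6        0     47                    0        470
10  Cal    L6        0     22                    0        220
sum of column 'bonus_x10' → 690

690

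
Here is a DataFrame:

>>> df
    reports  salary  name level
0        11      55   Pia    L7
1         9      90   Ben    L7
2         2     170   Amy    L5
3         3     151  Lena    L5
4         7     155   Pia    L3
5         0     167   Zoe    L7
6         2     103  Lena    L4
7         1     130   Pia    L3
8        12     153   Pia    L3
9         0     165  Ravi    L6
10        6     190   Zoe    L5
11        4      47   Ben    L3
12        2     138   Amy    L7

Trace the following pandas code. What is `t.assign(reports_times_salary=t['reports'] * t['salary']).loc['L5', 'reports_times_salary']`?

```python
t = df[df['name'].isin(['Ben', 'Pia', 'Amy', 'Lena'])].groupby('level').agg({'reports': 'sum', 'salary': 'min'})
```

755

filter rows where name in ['Ben', 'Pia', 'Amy', 'Lena']:
    reports  salary  name level
0        11      55   Pia    L7
1         9      90   Ben    L7
2         2     170   Amy    L5
3         3     151  Lena    L5
4         7     155   Pia    L3
6         2     103  Lena    L4
7         1     130   Pia    L3
8        12     153   Pia    L3
11        4      47   Ben    L3
12        2     138   Amy    L7
group by level: sum(reports), min(salary):
       reports  salary
level                 
L3          24      47
L4           2     103
L5           5     151
L7          22      55
add column reports_times_salary = t['reports'] * t['salary']:
       reports  salary  reports_times_salary
level                                       
L3          24      47                  1128
L4           2     103                   206
L5           5     151                   755
L7          22      55                  1210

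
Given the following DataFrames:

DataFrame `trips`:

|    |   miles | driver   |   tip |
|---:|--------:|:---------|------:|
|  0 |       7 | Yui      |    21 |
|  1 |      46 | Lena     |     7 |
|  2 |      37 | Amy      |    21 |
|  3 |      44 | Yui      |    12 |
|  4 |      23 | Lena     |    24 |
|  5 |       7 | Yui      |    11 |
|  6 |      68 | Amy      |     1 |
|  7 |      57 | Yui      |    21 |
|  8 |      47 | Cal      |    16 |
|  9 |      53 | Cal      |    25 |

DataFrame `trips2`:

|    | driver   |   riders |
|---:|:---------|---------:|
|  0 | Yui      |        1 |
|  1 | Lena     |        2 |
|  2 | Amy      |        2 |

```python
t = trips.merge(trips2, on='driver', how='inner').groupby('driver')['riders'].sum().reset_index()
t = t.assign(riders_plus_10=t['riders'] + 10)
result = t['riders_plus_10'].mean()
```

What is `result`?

merge on 'driver' (how='inner') → 8 rows:
   miles driver  tip  riders
0      7    Yui   21       1
1     46   Lena    7       2
2     37    Amy   21       2
3     44    Yui   12       1
4     23   Lena   24       2
5      7    Yui   11       1
6     68    Amy    1       2
7     57    Yui   21       1
group by driver, sum of riders:
driver
Amy     4
Lena    4
Yui     4
Name: riders, dtype: int64
reset_index():
  driver  riders
0    Amy       4
1   Lena       4
2    Yui       4
add column riders_plus_10 = t['riders'] + 10:
  driver  riders  riders_plus_10
0    Amy       4              14
1   Lena       4              14
2    Yui       4              14
Finally, mean of column 'riders_plus_10' = 14.0.

14.0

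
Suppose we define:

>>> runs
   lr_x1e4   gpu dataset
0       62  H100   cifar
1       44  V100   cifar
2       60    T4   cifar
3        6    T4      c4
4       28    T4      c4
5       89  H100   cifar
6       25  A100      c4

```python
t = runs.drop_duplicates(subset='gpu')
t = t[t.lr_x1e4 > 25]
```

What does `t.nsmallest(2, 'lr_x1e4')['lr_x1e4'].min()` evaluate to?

44

drop duplicate gpu (keep=first):
   lr_x1e4   gpu dataset
0       62  H100   cifar
1       44  V100   cifar
2       60    T4   cifar
6       25  A100      c4
filter rows where lr_x1e4 > 25:
   lr_x1e4   gpu dataset
0       62  H100   cifar
1       44  V100   cifar
2       60    T4   cifar
take 2 rows with smallest lr_x1e4:
   lr_x1e4   gpu dataset
1       44  V100   cifar
2       60    T4   cifar
Finally, min of column 'lr_x1e4' = 44.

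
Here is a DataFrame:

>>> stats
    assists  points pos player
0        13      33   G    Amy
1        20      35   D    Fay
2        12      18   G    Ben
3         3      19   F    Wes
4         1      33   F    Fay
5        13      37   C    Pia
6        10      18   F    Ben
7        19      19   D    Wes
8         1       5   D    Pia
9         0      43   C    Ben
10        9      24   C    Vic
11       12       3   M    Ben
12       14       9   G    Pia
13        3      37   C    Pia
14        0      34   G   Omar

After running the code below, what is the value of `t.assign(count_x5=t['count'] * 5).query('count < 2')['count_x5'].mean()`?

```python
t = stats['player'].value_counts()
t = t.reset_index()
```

value_counts of player:
player
Ben     4
Pia     4
Fay     2
Wes     2
Amy     1
Vic     1
Omar    1
Name: count, dtype: int64
reset_index():
  player  count
0    Ben      4
1    Pia      4
2    Fay      2
3    Wes      2
4    Amy      1
5    Vic      1
6   Omar      1
add column count_x5 = t['count'] * 5:
  player  count  count_x5
0    Ben      4        20
1    Pia      4        20
2    Fay      2        10
3    Wes      2        10
4    Amy      1         5
5    Vic      1         5
6   Omar      1         5
filter rows where count < 2:
  player  count  count_x5
4    Amy      1         5
5    Vic      1         5
6   Omar      1         5
Hence 5.0.

5.0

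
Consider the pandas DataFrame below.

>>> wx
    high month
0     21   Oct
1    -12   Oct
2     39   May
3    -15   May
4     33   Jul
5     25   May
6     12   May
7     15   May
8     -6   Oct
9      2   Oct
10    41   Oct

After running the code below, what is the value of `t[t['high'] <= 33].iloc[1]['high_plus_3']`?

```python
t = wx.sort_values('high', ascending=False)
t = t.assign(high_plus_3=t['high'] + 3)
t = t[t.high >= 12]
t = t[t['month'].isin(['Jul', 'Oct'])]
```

24

sort by high descending:
    high month
10    41   Oct
2     39   May
4     33   Jul
5     25   May
0     21   Oct
7     15   May
6     12   May
9      2   Oct
8     -6   Oct
1    -12   Oct
3    -15   May
add column high_plus_3 = t['high'] + 3:
    high month  high_plus_3
10    41   Oct           44
2     39   May           42
4     33   Jul           36
5     25   May           28
0     21   Oct           24
7     15   May           18
6     12   May           15
9      2   Oct            5
8     -6   Oct           -3
1    -12   Oct           -9
3    -15   May          -12
filter rows where high >= 12:
    high month  high_plus_3
10    41   Oct           44
2     39   May           42
4     33   Jul           36
5     25   May           28
0     21   Oct           24
7     15   May           18
6     12   May           15
filter rows where month in ['Jul', 'Oct']:
    high month  high_plus_3
10    41   Oct           44
4     33   Jul           36
0     21   Oct           24
filter rows where high <= 33:
   high month  high_plus_3
4    33   Jul           36
0    21   Oct           24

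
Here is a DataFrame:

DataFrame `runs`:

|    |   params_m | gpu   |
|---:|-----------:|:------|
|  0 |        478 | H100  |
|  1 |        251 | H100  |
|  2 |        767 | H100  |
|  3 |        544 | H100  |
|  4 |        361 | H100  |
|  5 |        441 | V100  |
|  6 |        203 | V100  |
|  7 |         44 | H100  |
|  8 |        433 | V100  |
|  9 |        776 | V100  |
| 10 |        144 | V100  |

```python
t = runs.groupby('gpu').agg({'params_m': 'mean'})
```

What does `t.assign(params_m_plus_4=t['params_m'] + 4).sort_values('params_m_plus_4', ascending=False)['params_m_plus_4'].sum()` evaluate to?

group by gpu, mean of params_m:
      params_m
gpu           
H100     407.5
V100     399.4
add column params_m_plus_4 = t['params_m'] + 4:
      params_m  params_m_plus_4
gpu                            
H100     407.5            411.5
V100     399.4            403.4
sort by params_m_plus_4 descending:
      params_m  params_m_plus_4
gpu                            
H100     407.5            411.5
V100     399.4            403.4
So sum() = 814.9.

814.9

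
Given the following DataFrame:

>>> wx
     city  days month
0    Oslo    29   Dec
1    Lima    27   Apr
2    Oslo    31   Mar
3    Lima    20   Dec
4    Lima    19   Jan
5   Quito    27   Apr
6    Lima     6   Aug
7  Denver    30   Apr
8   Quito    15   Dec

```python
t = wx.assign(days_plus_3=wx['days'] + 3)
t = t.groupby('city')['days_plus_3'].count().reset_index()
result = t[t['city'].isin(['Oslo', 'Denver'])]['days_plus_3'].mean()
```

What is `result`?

1.5

add column days_plus_3 = wx['days'] + 3:
     city  days month  days_plus_3
0    Oslo    29   Dec           32
1    Lima    27   Apr           30
2    Oslo    31   Mar           34
3    Lima    20   Dec           23
4    Lima    19   Jan           22
5   Quito    27   Apr           30
6    Lima     6   Aug            9
7  Denver    30   Apr           33
8   Quito    15   Dec           18
group by city, count of days_plus_3:
city
Denver    1
Lima      4
Oslo      2
Quito     2
Name: days_plus_3, dtype: int64
reset_index():
     city  days_plus_3
0  Denver            1
1    Lima            4
2    Oslo            2
3   Quito            2
filter rows where city in ['Oslo', 'Denver']:
     city  days_plus_3
0  Denver            1
2    Oslo            2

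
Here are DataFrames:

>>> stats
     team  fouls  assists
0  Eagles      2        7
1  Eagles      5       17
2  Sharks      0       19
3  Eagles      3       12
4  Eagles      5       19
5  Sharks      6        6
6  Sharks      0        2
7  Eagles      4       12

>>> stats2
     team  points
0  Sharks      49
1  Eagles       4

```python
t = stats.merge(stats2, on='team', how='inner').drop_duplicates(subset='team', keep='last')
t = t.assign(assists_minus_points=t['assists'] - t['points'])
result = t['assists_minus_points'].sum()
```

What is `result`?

merge on 'team' (how='inner') → 8 rows:
     team  fouls  assists  points
0  Eagles      2        7       4
1  Eagles      5       17       4
2  Sharks      0       19      49
3  Eagles      3       12       4
4  Eagles      5       19       4
5  Sharks      6        6      49
6  Sharks      0        2      49
7  Eagles      4       12       4
drop duplicate team (keep=last):
     team  fouls  assists  points
6  Sharks      0        2      49
7  Eagles      4       12       4
add column assists_minus_points = t['assists'] - t['points']:
     team  fouls  assists  points  assists_minus_points
6  Sharks      0        2      49                   -47
7  Eagles      4       12       4                     8
The sum of column 'assists_minus_points' is -39.

-39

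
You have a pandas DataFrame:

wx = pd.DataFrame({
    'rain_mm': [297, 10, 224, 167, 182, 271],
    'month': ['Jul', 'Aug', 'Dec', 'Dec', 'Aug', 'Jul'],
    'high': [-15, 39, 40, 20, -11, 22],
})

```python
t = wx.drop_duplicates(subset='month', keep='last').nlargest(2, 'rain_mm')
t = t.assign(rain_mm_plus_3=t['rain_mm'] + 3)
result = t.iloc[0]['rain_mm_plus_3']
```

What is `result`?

drop duplicate month (keep=last):
   rain_mm month  high
3      167   Dec    20
4      182   Aug   -11
5      271   Jul    22
take 2 rows with largest rain_mm:
   rain_mm month  high
5      271   Jul    22
4      182   Aug   -11
add column rain_mm_plus_3 = t['rain_mm'] + 3:
   rain_mm month  high  rain_mm_plus_3
5      271   Jul    22             274
4      182   Aug   -11             185
value at position 0, column 'rain_mm_plus_3' → 274

274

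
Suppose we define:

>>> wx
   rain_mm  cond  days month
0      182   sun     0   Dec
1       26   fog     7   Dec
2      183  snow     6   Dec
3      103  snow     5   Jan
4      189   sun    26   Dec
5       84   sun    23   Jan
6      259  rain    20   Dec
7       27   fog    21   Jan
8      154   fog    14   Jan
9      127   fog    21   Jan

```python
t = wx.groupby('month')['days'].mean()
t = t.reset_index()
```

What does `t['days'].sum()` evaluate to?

28.6

group by month, mean of days:
month
Dec    11.8
Jan    16.8
Name: days, dtype: float64
reset_index():
  month  days
0   Dec  11.8
1   Jan  16.8
The sum of column 'days' is 28.6.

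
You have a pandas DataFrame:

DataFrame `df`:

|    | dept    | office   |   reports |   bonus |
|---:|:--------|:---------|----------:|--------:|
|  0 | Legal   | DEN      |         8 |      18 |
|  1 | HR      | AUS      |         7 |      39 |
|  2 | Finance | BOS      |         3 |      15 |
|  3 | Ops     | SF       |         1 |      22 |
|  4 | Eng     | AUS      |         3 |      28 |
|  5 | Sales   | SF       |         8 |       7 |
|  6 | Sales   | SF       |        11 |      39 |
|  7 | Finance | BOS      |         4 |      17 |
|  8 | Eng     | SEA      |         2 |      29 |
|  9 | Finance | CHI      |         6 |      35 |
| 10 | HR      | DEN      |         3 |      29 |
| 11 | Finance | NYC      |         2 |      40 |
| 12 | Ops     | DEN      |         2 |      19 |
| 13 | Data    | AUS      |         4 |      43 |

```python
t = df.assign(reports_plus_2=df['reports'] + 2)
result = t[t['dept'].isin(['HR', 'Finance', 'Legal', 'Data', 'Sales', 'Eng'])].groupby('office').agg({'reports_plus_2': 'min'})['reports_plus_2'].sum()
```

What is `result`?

41

add column reports_plus_2 = df['reports'] + 2:
       dept office  reports  bonus  reports_plus_2
0     Legal    DEN        8     18              10
1        HR    AUS        7     39               9
2   Finance    BOS        3     15               5
3       Ops     SF        1     22               3
4       Eng    AUS        3     28               5
5     Sales     SF        8      7              10
6     Sales     SF       11     39              13
7   Finance    BOS        4     17               6
8       Eng    SEA        2     29               4
9   Finance    CHI        6     35               8
10       HR    DEN        3     29               5
11  Finance    NYC        2     40               4
12      Ops    DEN        2     19               4
13     Data    AUS        4     43               6
filter rows where dept in ['HR', 'Finance', 'Legal', 'Data', 'Sales', 'Eng']:
       dept office  reports  bonus  reports_plus_2
0     Legal    DEN        8     18              10
1        HR    AUS        7     39               9
2   Finance    BOS        3     15               5
4       Eng    AUS        3     28               5
5     Sales     SF        8      7              10
6     Sales     SF       11     39              13
7   Finance    BOS        4     17               6
8       Eng    SEA        2     29               4
9   Finance    CHI        6     35               8
10       HR    DEN        3     29               5
11  Finance    NYC        2     40               4
13     Data    AUS        4     43               6
group by office, min of reports_plus_2:
        reports_plus_2
office                
AUS                  5
BOS                  5
CHI                  8
DEN                  5
NYC                  4
SEA                  4
SF                  10
Reading off the sum of column 'reports_plus_2', we get 41.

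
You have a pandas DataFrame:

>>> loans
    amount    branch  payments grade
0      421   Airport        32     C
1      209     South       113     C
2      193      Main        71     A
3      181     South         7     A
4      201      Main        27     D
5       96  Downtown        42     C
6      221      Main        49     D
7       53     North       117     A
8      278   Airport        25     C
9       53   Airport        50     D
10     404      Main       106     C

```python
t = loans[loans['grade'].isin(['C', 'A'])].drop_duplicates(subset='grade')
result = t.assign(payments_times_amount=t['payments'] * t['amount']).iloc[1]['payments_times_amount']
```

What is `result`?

13703

filter rows where grade in ['C', 'A']:
    amount    branch  payments grade
0      421   Airport        32     C
1      209     South       113     C
2      193      Main        71     A
3      181     South         7     A
5       96  Downtown        42     C
7       53     North       117     A
8      278   Airport        25     C
10     404      Main       106     C
drop duplicate grade (keep=first):
   amount   branch  payments grade
0     421  Airport        32     C
2     193     Main        71     A
add column payments_times_amount = t['payments'] * t['amount']:
   amount   branch  payments grade  payments_times_amount
0     421  Airport        32     C                  13472
2     193     Main        71     A                  13703
Then the value at position 1, column 'payments_times_amount': 13703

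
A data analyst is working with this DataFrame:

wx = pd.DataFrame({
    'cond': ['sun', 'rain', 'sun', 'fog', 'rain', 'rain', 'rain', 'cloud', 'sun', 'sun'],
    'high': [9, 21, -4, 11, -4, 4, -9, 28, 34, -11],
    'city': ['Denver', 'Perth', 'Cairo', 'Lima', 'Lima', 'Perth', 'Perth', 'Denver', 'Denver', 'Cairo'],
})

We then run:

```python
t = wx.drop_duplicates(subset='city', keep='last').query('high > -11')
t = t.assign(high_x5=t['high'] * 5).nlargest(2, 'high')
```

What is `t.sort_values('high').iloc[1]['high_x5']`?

drop duplicate city (keep=last):
   cond  high    city
4  rain    -4    Lima
6  rain    -9   Perth
8   sun    34  Denver
9   sun   -11   Cairo
filter rows where high > -11:
   cond  high    city
4  rain    -4    Lima
6  rain    -9   Perth
8   sun    34  Denver
add column high_x5 = t['high'] * 5:
   cond  high    city  high_x5
4  rain    -4    Lima      -20
6  rain    -9   Perth      -45
8   sun    34  Denver      170
take 2 rows with largest high:
   cond  high    city  high_x5
8   sun    34  Denver      170
4  rain    -4    Lima      -20
sort by high:
   cond  high    city  high_x5
4  rain    -4    Lima      -20
8   sun    34  Denver      170
Finally, value at position 1, column 'high_x5' = 170.

170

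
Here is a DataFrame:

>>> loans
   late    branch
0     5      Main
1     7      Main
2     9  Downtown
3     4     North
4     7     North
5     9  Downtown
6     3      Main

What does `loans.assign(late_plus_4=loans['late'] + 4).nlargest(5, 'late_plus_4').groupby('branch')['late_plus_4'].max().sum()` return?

35

add column late_plus_4 = loans['late'] + 4:
   late    branch  late_plus_4
0     5      Main            9
1     7      Main           11
2     9  Downtown           13
3     4     North            8
4     7     North           11
5     9  Downtown           13
6     3      Main            7
take 5 rows with largest late_plus_4:
   late    branch  late_plus_4
2     9  Downtown           13
5     9  Downtown           13
1     7      Main           11
4     7     North           11
0     5      Main            9
group by branch, max of late_plus_4:
branch
Downtown    13
Main        11
North       11
Name: late_plus_4, dtype: int64
Then the sum of the resulting series: 35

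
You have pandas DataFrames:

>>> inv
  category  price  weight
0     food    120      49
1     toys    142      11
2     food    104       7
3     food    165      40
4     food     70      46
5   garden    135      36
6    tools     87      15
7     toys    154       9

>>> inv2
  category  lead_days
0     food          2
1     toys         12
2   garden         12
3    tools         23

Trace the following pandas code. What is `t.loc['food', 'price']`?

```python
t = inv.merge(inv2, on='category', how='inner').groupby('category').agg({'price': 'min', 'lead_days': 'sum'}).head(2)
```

70

merge on 'category' (how='inner') → 8 rows:
  category  price  weight  lead_days
0     food    120      49          2
1     toys    142      11         12
2     food    104       7          2
3     food    165      40          2
4     food     70      46          2
5   garden    135      36         12
6    tools     87      15         23
7     toys    154       9         12
group by category: min(price), sum(lead_days):
          price  lead_days
category                  
food         70          8
garden      135         12
tools        87         23
toys        142         24
take first 2 rows:
          price  lead_days
category                  
food         70          8
garden      135         12
The value at row 'food', column 'price' is 70.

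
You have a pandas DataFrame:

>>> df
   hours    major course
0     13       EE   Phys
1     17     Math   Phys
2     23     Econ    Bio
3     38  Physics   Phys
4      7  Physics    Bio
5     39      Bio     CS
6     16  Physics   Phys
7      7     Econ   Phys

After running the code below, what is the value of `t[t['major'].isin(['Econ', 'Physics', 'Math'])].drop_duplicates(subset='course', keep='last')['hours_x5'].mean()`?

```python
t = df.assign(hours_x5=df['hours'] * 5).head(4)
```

add column hours_x5 = df['hours'] * 5:
   hours    major course  hours_x5
0     13       EE   Phys        65
1     17     Math   Phys        85
2     23     Econ    Bio       115
3     38  Physics   Phys       190
4      7  Physics    Bio        35
5     39      Bio     CS       195
6     16  Physics   Phys        80
7      7     Econ   Phys        35
take first 4 rows:
   hours    major course  hours_x5
0     13       EE   Phys        65
1     17     Math   Phys        85
2     23     Econ    Bio       115
3     38  Physics   Phys       190
filter rows where major in ['Econ', 'Physics', 'Math']:
   hours    major course  hours_x5
1     17     Math   Phys        85
2     23     Econ    Bio       115
3     38  Physics   Phys       190
drop duplicate course (keep=last):
   hours    major course  hours_x5
2     23     Econ    Bio       115
3     38  Physics   Phys       190
So mean() = 152.5.

152.5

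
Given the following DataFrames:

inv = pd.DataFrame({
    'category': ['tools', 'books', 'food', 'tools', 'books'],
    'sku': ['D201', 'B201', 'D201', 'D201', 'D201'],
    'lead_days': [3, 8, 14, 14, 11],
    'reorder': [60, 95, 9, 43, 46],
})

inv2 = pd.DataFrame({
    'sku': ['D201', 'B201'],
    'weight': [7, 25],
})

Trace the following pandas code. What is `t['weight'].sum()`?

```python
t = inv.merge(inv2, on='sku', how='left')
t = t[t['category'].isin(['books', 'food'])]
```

39

merge on 'sku' (how='left') → 5 rows:
  category   sku  lead_days  reorder  weight
0    tools  D201          3       60       7
1    books  B201          8       95      25
2     food  D201         14        9       7
3    tools  D201         14       43       7
4    books  D201         11       46       7
filter rows where category in ['books', 'food']:
  category   sku  lead_days  reorder  weight
1    books  B201          8       95      25
2     food  D201         14        9       7
4    books  D201         11       46       7
Reading off the sum of column 'weight', we get 39.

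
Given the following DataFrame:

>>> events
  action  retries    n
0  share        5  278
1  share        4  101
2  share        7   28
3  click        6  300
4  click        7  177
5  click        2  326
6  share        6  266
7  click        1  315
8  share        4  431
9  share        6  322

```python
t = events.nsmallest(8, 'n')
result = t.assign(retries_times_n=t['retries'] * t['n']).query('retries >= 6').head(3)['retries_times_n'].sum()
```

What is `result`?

3031

take 8 rows with smallest n:
  action  retries    n
2  share        7   28
1  share        4  101
4  click        7  177
6  share        6  266
0  share        5  278
3  click        6  300
7  click        1  315
9  share        6  322
add column retries_times_n = t['retries'] * t['n']:
  action  retries    n  retries_times_n
2  share        7   28              196
1  share        4  101              404
4  click        7  177             1239
6  share        6  266             1596
0  share        5  278             1390
3  click        6  300             1800
7  click        1  315              315
9  share        6  322             1932
filter rows where retries >= 6:
  action  retries    n  retries_times_n
2  share        7   28              196
4  click        7  177             1239
6  share        6  266             1596
3  click        6  300             1800
9  share        6  322             1932
take first 3 rows:
  action  retries    n  retries_times_n
2  share        7   28              196
4  click        7  177             1239
6  share        6  266             1596
Reading off the sum of column 'retries_times_n', we get 3031.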